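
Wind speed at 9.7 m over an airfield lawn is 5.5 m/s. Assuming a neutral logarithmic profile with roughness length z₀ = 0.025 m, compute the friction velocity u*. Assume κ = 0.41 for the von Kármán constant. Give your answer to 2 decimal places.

Log law: V(z) = (u*/κ) · ln(z/z₀) ⇒ u* = κ · V / ln(z/z₀)
u* = 0.41 × 5.5 / ln(9.7/0.025) = 0.41 × 5.5 / 5.9610
   = 2.2550 / 5.9610 = 0.3783 m/s

u* ≈ 0.38 m/s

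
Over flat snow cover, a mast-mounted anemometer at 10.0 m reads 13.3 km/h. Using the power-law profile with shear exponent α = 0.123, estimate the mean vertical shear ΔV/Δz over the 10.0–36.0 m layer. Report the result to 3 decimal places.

0.087 km/h/m

Power law: V₂ = V₁ · (z₂/z₁)^α = 13.3 × (3.6000)^0.123 = 15.5696 km/h
ΔV/Δz = (15.5696 − 13.3)/(36.0 − 10.0) = 2.2696/26.0000 = 0.08729 km/h/m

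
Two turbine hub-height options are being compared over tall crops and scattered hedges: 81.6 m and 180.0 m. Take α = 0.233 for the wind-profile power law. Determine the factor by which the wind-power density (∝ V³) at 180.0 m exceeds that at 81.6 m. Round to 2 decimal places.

Speed ratio: V_B/V_A = (z_B/z_A)^α = (180.0/81.6)^0.233 = (2.2059)^0.233 = 1.20242
Power-density ratio: P_B/P_A = (V_B/V_A)³ = (1.20242)³ = 1.73846

1.74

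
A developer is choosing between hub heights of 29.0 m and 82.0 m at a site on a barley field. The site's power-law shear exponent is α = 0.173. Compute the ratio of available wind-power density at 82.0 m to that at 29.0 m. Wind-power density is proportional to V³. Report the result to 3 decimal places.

1.715

Speed ratio: V_B/V_A = (z_B/z_A)^α = (82.0/29.0)^0.173 = (2.8276)^0.173 = 1.19700
Power-density ratio: P_B/P_A = (V_B/V_A)³ = (1.19700)³ = 1.71508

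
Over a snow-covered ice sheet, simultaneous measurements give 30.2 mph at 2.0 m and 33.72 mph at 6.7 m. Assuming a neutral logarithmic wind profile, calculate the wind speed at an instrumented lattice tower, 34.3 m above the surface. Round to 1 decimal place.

Log law: V ∝ ln(z/z₀). From the pair, with r = V₁/V₂ = 0.89561,
ln z₀ = (ln z₁ − r·ln z₂)/(1 − r) = (0.6931 − 0.89561×1.9021)/0.10439 = -9.6792 → z₀ = 0.00006257 m
V₃ = V₁ · ln(z₃/z₀)/ln(z₁/z₀) = 30.2 × 13.2143/10.3723 = 38.4747 mph

38.5 mph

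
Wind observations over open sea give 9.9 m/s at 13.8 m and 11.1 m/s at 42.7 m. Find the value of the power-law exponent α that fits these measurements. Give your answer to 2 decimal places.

α ≈ 0.10

Power law: V₂/V₁ = (z₂/z₁)^α ⇒ α = ln(V₂/V₁) / ln(z₂/z₁)
α = ln(11.1/9.9) / ln(42.7/13.8) = ln(1.1212) / ln(3.0942)
  = 0.11441 / 1.12953 = 0.10129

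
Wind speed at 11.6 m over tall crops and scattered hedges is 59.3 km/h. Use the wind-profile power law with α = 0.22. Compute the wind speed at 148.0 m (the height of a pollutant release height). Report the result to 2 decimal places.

Power-law profile: V₂ = V₁ · (z₂/z₁)^α
V₂ = 59.3 × (148.0/11.6)^0.22 = 59.3 × (12.7586)^0.22
    = 59.3 × 1.7510 = 103.8321 km/h

103.83 km/h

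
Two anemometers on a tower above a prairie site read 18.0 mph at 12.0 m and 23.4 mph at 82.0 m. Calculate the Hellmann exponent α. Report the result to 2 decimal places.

Power law: V₂/V₁ = (z₂/z₁)^α ⇒ α = ln(V₂/V₁) / ln(z₂/z₁)
α = ln(23.4/18.0) / ln(82.0/12.0) = ln(1.3000) / ln(6.8333)
  = 0.26236 / 1.92181 = 0.13652

α ≈ 0.14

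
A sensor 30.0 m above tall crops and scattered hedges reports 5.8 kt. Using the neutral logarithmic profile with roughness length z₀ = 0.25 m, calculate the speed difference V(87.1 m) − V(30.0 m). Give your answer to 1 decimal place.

1.3 kt

Log law: V₂ = V₁ · ln(z₂/z₀)/ln(z₁/z₀) = 5.8 × 5.8534/4.7875 = 7.0913 kt
ΔV = 7.0913 − 5.8 = 1.2913 kt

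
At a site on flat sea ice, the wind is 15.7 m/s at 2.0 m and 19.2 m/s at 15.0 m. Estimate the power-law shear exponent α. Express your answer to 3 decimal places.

Power law: V₂/V₁ = (z₂/z₁)^α ⇒ α = ln(V₂/V₁) / ln(z₂/z₁)
α = ln(19.2/15.7) / ln(15.0/2.0) = ln(1.2229) / ln(7.5000)
  = 0.20125 / 2.01490 = 0.09988

α ≈ 0.100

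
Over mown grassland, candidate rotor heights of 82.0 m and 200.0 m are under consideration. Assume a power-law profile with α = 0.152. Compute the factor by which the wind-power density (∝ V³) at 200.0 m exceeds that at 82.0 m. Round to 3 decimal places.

Speed ratio: V_B/V_A = (z_B/z_A)^α = (200.0/82.0)^0.152 = (2.4390)^0.152 = 1.14514
Power-density ratio: P_B/P_A = (V_B/V_A)³ = (1.14514)³ = 1.50166

1.502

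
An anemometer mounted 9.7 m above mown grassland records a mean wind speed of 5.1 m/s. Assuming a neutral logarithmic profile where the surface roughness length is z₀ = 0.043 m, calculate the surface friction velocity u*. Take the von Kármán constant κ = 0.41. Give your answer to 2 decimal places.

u* ≈ 0.39 m/s

Log law: V(z) = (u*/κ) · ln(z/z₀) ⇒ u* = κ · V / ln(z/z₀)
u* = 0.41 × 5.1 / ln(9.7/0.043) = 0.41 × 5.1 / 5.4187
   = 2.0910 / 5.4187 = 0.3859 m/s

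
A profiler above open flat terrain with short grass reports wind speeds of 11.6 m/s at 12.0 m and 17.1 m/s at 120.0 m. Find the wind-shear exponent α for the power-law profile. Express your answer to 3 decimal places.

Power law: V₂/V₁ = (z₂/z₁)^α ⇒ α = ln(V₂/V₁) / ln(z₂/z₁)
α = ln(17.1/11.6) / ln(120.0/12.0) = ln(1.4741) / ln(10.0000)
  = 0.38807 / 2.30259 = 0.16854

α ≈ 0.169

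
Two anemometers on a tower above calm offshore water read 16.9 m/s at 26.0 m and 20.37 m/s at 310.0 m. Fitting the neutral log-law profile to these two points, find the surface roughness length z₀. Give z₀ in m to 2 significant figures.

z₀ ≈ 0.00015 m

Log law: V(z) ∝ ln(z/z₀). With r = V₁/V₂ = 16.9/20.37 = 0.82965,
r · ln(z₂/z₀) = ln(z₁/z₀) ⇒ ln z₀ = (ln z₁ − r·ln z₂)/(1 − r)
ln z₀ = (3.25810 − 0.82965×5.73657) / 0.17035 = -8.8129
z₀ = exp(-8.8129) = 0.0001488 m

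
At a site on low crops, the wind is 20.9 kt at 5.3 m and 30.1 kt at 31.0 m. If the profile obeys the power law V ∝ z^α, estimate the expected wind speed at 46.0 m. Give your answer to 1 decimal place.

32.7 kt

First find α: α = ln(V₂/V₁)/ln(z₂/z₁) = ln(30.1/20.9)/ln(31.0/5.3) = 0.36478/1.76628 = 0.2065
Extrapolate from 31.0 m to 46.0 m: V₃ = 30.1 × (46.0/31.0)^0.2065 = 30.1 × 1.0849 = 32.6560 kt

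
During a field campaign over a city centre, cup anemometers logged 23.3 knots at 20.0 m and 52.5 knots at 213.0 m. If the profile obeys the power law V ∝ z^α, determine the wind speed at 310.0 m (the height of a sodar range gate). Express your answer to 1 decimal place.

59.7 knots

First find α: α = ln(V₂/V₁)/ln(z₂/z₁) = ln(52.5/23.3)/ln(213.0/20.0) = 0.81236/2.36556 = 0.3434
Extrapolate from 213.0 m to 310.0 m: V₃ = 52.5 × (310.0/213.0)^0.3434 = 52.5 × 1.1375 = 59.7213 knots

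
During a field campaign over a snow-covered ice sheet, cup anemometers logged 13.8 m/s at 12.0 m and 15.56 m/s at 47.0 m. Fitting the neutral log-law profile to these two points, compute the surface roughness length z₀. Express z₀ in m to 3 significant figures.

z₀ ≈ 0.000269 m

Log law: V(z) ∝ ln(z/z₀). With r = V₁/V₂ = 13.8/15.56 = 0.88689,
r · ln(z₂/z₀) = ln(z₁/z₀) ⇒ ln z₀ = (ln z₁ − r·ln z₂)/(1 − r)
ln z₀ = (2.48491 − 0.88689×3.85015) / 0.11311 = -8.2198
z₀ = exp(-8.2198) = 0.0002693 m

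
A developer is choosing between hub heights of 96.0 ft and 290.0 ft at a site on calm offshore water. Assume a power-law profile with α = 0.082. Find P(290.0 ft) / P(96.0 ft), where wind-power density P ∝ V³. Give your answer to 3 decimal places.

Speed ratio: V_B/V_A = (z_B/z_A)^α = (290.0/96.0)^0.082 = (3.0208)^0.082 = 1.09489
Power-density ratio: P_B/P_A = (V_B/V_A)³ = (1.09489)³ = 1.31254

1.313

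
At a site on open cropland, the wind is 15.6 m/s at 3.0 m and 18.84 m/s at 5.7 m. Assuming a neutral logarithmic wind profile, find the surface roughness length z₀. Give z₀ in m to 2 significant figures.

Log law: V(z) ∝ ln(z/z₀). With r = V₁/V₂ = 15.6/18.84 = 0.82803,
r · ln(z₂/z₀) = ln(z₁/z₀) ⇒ ln z₀ = (ln z₁ − r·ln z₂)/(1 − r)
ln z₀ = (1.09861 − 0.82803×1.74047) / 0.17197 = -1.9918
z₀ = exp(-1.9918) = 0.1365 m

z₀ ≈ 0.14 m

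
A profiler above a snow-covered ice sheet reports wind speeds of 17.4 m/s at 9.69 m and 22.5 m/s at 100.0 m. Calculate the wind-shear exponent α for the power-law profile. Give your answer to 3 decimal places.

Power law: V₂/V₁ = (z₂/z₁)^α ⇒ α = ln(V₂/V₁) / ln(z₂/z₁)
α = ln(22.5/17.4) / ln(100.0/9.69) = ln(1.2931) / ln(10.3199)
  = 0.25705 / 2.33408 = 0.11013

α ≈ 0.110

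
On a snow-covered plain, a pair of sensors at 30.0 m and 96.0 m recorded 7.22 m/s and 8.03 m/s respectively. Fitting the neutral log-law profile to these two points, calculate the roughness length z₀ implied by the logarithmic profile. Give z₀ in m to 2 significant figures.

z₀ ≈ 0.00094 m

Log law: V(z) ∝ ln(z/z₀). With r = V₁/V₂ = 7.22/8.03 = 0.89913,
r · ln(z₂/z₀) = ln(z₁/z₀) ⇒ ln z₀ = (ln z₁ − r·ln z₂)/(1 − r)
ln z₀ = (3.40120 − 0.89913×4.56435) / 0.10087 = -6.9666
z₀ = exp(-6.9666) = 0.0009428 m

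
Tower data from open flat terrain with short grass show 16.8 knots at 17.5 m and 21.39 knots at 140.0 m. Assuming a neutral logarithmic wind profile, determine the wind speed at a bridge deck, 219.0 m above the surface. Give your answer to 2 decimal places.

Log law: V ∝ ln(z/z₀). From the pair, with r = V₁/V₂ = 0.78541,
ln z₀ = (ln z₁ − r·ln z₂)/(1 − r) = (2.8622 − 0.78541×4.9416)/0.21459 = -4.7488 → z₀ = 0.008662 m
V₃ = V₁ · ln(z₃/z₀)/ln(z₁/z₀) = 16.8 × 10.1379/7.6110 = 22.3776 knots

22.38 knots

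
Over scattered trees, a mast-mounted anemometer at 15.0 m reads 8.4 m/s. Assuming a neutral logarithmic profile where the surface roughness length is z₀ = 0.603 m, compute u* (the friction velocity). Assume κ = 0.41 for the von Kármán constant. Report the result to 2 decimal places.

Log law: V(z) = (u*/κ) · ln(z/z₀) ⇒ u* = κ · V / ln(z/z₀)
u* = 0.41 × 8.4 / ln(15.0/0.603) = 0.41 × 8.4 / 3.2139
   = 3.4440 / 3.2139 = 1.0716 m/s

u* ≈ 1.07 m/s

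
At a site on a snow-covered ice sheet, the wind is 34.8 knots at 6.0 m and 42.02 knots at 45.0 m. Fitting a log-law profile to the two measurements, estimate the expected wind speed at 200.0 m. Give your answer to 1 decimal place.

Log law: V ∝ ln(z/z₀). From the pair, with r = V₁/V₂ = 0.82818,
ln z₀ = (ln z₁ − r·ln z₂)/(1 − r) = (1.7918 − 0.82818×3.8067)/0.17182 = -7.9200 → z₀ = 0.0003634 m
V₃ = V₁ · ln(z₃/z₀)/ln(z₁/z₀) = 34.8 × 13.2183/9.7117 = 47.3650 knots

47.4 knots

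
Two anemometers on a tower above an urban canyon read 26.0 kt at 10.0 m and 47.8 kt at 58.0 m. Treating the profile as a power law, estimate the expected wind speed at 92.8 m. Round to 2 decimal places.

First find α: α = ln(V₂/V₁)/ln(z₂/z₁) = ln(47.8/26.0)/ln(58.0/10.0) = 0.60893/1.75786 = 0.3464
Extrapolate from 58.0 m to 92.8 m: V₃ = 47.8 × (92.8/58.0)^0.3464 = 47.8 × 1.1768 = 56.2517 kt

56.25 kt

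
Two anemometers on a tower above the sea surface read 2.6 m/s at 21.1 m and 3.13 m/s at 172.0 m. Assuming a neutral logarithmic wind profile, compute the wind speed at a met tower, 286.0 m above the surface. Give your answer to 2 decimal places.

3.26 m/s

Log law: V ∝ ln(z/z₀). From the pair, with r = V₁/V₂ = 0.83067,
ln z₀ = (ln z₁ − r·ln z₂)/(1 − r) = (3.0493 − 0.83067×5.1475)/0.16933 = -7.2439 → z₀ = 0.0007145 m
V₃ = V₁ · ln(z₃/z₀)/ln(z₁/z₀) = 2.6 × 12.8999/10.2932 = 3.2584 m/s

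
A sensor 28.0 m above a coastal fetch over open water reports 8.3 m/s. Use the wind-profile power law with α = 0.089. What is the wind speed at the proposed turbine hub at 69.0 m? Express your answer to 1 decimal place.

9.0 m/s

Power-law profile: V₂ = V₁ · (z₂/z₁)^α
V₂ = 8.3 × (69.0/28.0)^0.089 = 8.3 × (2.4643)^0.089
    = 8.3 × 1.0836 = 8.9937 m/s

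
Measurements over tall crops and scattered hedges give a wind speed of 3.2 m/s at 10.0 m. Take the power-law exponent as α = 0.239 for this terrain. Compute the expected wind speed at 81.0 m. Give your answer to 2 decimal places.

5.28 m/s

Power-law profile: V₂ = V₁ · (z₂/z₁)^α
V₂ = 3.2 × (81.0/10.0)^0.239 = 3.2 × (8.1000)^0.239
    = 3.2 × 1.6486 = 5.2757 m/s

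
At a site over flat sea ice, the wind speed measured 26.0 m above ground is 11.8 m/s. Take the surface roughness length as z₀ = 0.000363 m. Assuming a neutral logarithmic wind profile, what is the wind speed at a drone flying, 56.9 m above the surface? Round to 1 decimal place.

Log law: V(z) ∝ ln(z/z₀), so V₂/V₁ = ln(z₂/z₀) / ln(z₁/z₀).
ln(56.9/0.000363) = 11.9624, ln(26.0/0.000363) = 11.1792
V₂ = 11.8 × 11.9624/11.1792 = 11.8 × 1.0701 = 12.6267 m/s

12.6 m/s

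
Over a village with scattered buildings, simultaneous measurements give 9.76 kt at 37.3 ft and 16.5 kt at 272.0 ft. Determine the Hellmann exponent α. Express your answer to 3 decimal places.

Power law: V₂/V₁ = (z₂/z₁)^α ⇒ α = ln(V₂/V₁) / ln(z₂/z₁)
α = ln(16.5/9.76) / ln(272.0/37.3) = ln(1.6906) / ln(7.2922)
  = 0.52507 / 1.98681 = 0.26428

α ≈ 0.264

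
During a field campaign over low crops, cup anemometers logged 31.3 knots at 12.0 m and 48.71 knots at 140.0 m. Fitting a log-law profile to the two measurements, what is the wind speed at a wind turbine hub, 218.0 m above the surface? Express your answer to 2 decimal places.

Log law: V ∝ ln(z/z₀). From the pair, with r = V₁/V₂ = 0.64258,
ln z₀ = (ln z₁ − r·ln z₂)/(1 − r) = (2.4849 − 0.64258×4.9416)/0.35742 = -1.9319 → z₀ = 0.1449 m
V₃ = V₁ · ln(z₃/z₀)/ln(z₁/z₀) = 31.3 × 7.3164/4.4168 = 51.8483 knots

51.85 knots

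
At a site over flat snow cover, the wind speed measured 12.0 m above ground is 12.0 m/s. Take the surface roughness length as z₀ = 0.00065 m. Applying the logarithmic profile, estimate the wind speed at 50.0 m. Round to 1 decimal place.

13.7 m/s

Log law: V(z) ∝ ln(z/z₀), so V₂/V₁ = ln(z₂/z₀) / ln(z₁/z₀).
ln(50.0/0.00065) = 11.2506, ln(12.0/0.00065) = 9.8234
V₂ = 12.0 × 11.2506/9.8234 = 12.0 × 1.1453 = 13.7433 m/s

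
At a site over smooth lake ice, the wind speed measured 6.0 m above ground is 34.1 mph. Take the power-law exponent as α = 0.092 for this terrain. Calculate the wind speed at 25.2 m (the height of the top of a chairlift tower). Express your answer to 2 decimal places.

38.91 mph

Power-law profile: V₂ = V₁ · (z₂/z₁)^α
V₂ = 34.1 × (25.2/6.0)^0.092 = 34.1 × (4.2000)^0.092
    = 34.1 × 1.1411 = 38.9129 mph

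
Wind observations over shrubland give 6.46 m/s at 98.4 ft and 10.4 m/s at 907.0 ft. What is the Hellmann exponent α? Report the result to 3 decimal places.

Power law: V₂/V₁ = (z₂/z₁)^α ⇒ α = ln(V₂/V₁) / ln(z₂/z₁)
α = ln(10.4/6.46) / ln(907.0/98.4) = ln(1.6099) / ln(9.2175)
  = 0.47618 / 2.22110 = 0.21439

α ≈ 0.214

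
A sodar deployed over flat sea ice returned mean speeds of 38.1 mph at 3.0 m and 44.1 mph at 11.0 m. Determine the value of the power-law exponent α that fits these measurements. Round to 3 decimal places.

α ≈ 0.113

Power law: V₂/V₁ = (z₂/z₁)^α ⇒ α = ln(V₂/V₁) / ln(z₂/z₁)
α = ln(44.1/38.1) / ln(11.0/3.0) = ln(1.1575) / ln(3.6667)
  = 0.14625 / 1.29928 = 0.11256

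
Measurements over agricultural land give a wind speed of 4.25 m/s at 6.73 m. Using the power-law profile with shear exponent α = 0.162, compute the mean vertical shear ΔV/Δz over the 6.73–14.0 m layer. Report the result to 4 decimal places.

0.0737 m/s/m

Power law: V₂ = V₁ · (z₂/z₁)^α = 4.25 × (2.0802)^0.162 = 4.7855 m/s
ΔV/Δz = (4.7855 − 4.25)/(14.0 − 6.73) = 0.5355/7.2700 = 0.07365 m/s/m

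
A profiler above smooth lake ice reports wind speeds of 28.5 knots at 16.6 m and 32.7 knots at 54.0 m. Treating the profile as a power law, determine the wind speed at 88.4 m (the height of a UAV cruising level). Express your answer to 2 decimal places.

First find α: α = ln(V₂/V₁)/ln(z₂/z₁) = ln(32.7/28.5)/ln(54.0/16.6) = 0.13747/1.17958 = 0.1165
Extrapolate from 54.0 m to 88.4 m: V₃ = 32.7 × (88.4/54.0)^0.1165 = 32.7 × 1.0591 = 34.6334 knots

34.63 knots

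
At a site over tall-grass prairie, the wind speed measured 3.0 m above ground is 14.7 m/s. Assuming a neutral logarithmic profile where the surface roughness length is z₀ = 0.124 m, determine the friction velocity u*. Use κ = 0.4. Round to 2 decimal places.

u* ≈ 1.85 m/s

Log law: V(z) = (u*/κ) · ln(z/z₀) ⇒ u* = κ · V / ln(z/z₀)
u* = 0.4 × 14.7 / ln(3.0/0.124) = 0.4 × 14.7 / 3.1861
   = 5.8800 / 3.1861 = 1.8455 m/s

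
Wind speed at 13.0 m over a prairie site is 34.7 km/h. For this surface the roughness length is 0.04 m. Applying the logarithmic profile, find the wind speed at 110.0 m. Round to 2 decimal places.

47.51 km/h

Log law: V(z) ∝ ln(z/z₀), so V₂/V₁ = ln(z₂/z₀) / ln(z₁/z₀).
ln(110.0/0.04) = 7.9194, ln(13.0/0.04) = 5.7838
V₂ = 34.7 × 7.9194/5.7838 = 34.7 × 1.3692 = 47.5121 km/h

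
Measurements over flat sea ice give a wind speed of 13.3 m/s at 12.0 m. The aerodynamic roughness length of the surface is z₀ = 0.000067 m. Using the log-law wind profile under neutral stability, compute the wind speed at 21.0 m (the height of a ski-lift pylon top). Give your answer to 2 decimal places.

13.92 m/s

Log law: V(z) ∝ ln(z/z₀), so V₂/V₁ = ln(z₂/z₀) / ln(z₁/z₀).
ln(21.0/0.000067) = 12.6553, ln(12.0/0.000067) = 12.0957
V₂ = 13.3 × 12.6553/12.0957 = 13.3 × 1.0463 = 13.9153 m/s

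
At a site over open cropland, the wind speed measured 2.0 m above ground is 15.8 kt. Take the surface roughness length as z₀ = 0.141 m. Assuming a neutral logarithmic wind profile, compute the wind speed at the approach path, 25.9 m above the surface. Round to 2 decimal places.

Log law: V(z) ∝ ln(z/z₀), so V₂/V₁ = ln(z₂/z₀) / ln(z₁/z₀).
ln(25.9/0.141) = 5.2132, ln(2.0/0.141) = 2.6521
V₂ = 15.8 × 5.2132/2.6521 = 15.8 × 1.9657 = 31.0576 kt

31.06 kt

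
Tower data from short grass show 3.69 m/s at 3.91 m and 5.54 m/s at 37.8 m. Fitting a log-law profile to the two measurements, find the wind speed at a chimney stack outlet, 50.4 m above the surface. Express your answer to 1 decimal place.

Log law: V ∝ ln(z/z₀). From the pair, with r = V₁/V₂ = 0.66606,
ln z₀ = (ln z₁ − r·ln z₂)/(1 − r) = (1.3635 − 0.66606×3.6323)/0.33394 = -3.1617 → z₀ = 0.04235 m
V₃ = V₁ · ln(z₃/z₀)/ln(z₁/z₀) = 3.69 × 7.0817/4.5253 = 5.7746 m/s

5.8 m/s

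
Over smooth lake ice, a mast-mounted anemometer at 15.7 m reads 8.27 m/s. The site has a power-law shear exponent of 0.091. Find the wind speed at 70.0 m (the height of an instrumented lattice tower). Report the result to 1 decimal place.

Power-law profile: V₂ = V₁ · (z₂/z₁)^α
V₂ = 8.27 × (70.0/15.7)^0.091 = 8.27 × (4.4586)^0.091
    = 8.27 × 1.1457 = 9.4751 m/s

9.5 m/s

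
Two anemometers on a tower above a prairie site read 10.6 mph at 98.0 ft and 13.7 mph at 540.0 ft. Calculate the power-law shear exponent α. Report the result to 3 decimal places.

α ≈ 0.150

Power law: V₂/V₁ = (z₂/z₁)^α ⇒ α = ln(V₂/V₁) / ln(z₂/z₁)
α = ln(13.7/10.6) / ln(540.0/98.0) = ln(1.2925) / ln(5.5102)
  = 0.25654 / 1.70660 = 0.15032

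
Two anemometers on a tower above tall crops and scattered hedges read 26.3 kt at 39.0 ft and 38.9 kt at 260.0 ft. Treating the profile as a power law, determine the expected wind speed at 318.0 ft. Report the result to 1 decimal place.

40.6 kt

First find α: α = ln(V₂/V₁)/ln(z₂/z₁) = ln(38.9/26.3)/ln(260.0/39.0) = 0.39143/1.89712 = 0.2063
Extrapolate from 260.0 ft to 318.0 ft: V₃ = 38.9 × (318.0/260.0)^0.2063 = 38.9 × 1.0424 = 40.5503 kt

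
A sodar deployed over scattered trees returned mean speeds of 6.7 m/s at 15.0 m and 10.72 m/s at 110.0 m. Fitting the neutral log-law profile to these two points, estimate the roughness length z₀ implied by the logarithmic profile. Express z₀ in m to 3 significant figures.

z₀ ≈ 0.542 m

Log law: V(z) ∝ ln(z/z₀). With r = V₁/V₂ = 6.7/10.72 = 0.62500,
r · ln(z₂/z₀) = ln(z₁/z₀) ⇒ ln z₀ = (ln z₁ − r·ln z₂)/(1 − r)
ln z₀ = (2.70805 − 0.62500×4.70048) / 0.37500 = -0.6127
z₀ = exp(-0.6127) = 0.5419 m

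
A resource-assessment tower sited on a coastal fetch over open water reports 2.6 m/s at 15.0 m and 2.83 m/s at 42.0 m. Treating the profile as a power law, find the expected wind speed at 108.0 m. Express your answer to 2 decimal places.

First find α: α = ln(V₂/V₁)/ln(z₂/z₁) = ln(2.83/2.6)/ln(42.0/15.0) = 0.08477/1.02962 = 0.0823
Extrapolate from 42.0 m to 108.0 m: V₃ = 2.83 × (108.0/42.0)^0.0823 = 2.83 × 1.0809 = 3.0588 m/s

3.06 m/s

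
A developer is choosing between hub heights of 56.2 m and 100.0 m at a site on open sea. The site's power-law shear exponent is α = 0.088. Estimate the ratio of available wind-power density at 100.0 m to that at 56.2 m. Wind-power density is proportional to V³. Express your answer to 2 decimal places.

Speed ratio: V_B/V_A = (z_B/z_A)^α = (100.0/56.2)^0.088 = (1.7794)^0.088 = 1.05202
Power-density ratio: P_B/P_A = (V_B/V_A)³ = (1.05202)³ = 1.16431

1.16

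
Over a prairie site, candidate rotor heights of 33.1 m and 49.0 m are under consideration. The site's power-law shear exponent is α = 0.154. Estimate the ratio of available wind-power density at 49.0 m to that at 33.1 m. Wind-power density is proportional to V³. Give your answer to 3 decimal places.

1.199

Speed ratio: V_B/V_A = (z_B/z_A)^α = (49.0/33.1)^0.154 = (1.4804)^0.154 = 1.06227
Power-density ratio: P_B/P_A = (V_B/V_A)³ = (1.06227)³ = 1.19870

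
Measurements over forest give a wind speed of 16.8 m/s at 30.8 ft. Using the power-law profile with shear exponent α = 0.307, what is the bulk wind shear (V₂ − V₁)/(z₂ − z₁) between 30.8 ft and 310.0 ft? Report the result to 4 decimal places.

Power law: V₂ = V₁ · (z₂/z₁)^α = 16.8 × (10.0649)^0.307 = 34.1328 m/s
ΔV/Δz = (34.1328 − 16.8)/(310.0 − 30.8) = 17.3328/279.2000 = 0.06208 m/s/ft

0.0621 m/s/ft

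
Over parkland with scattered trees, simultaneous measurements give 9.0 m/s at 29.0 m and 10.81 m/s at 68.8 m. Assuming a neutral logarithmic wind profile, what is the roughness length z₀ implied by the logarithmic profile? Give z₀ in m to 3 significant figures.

z₀ ≈ 0.395 m

Log law: V(z) ∝ ln(z/z₀). With r = V₁/V₂ = 9.0/10.81 = 0.83256,
r · ln(z₂/z₀) = ln(z₁/z₀) ⇒ ln z₀ = (ln z₁ − r·ln z₂)/(1 − r)
ln z₀ = (3.36730 − 0.83256×4.23120) / 0.16744 = -0.9284
z₀ = exp(-0.9284) = 0.3952 m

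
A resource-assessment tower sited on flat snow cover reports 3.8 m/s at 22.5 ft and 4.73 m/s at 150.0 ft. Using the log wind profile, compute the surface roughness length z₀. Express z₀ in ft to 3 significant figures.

Log law: V(z) ∝ ln(z/z₀). With r = V₁/V₂ = 3.8/4.73 = 0.80338,
r · ln(z₂/z₀) = ln(z₁/z₀) ⇒ ln z₀ = (ln z₁ − r·ln z₂)/(1 − r)
ln z₀ = (3.11352 − 0.80338×5.01064) / 0.19662 = -4.6382
z₀ = exp(-4.6382) = 0.009676 ft

z₀ ≈ 0.00968 ft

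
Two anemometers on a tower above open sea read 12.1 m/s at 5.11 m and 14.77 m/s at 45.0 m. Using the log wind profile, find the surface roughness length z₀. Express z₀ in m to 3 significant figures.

Log law: V(z) ∝ ln(z/z₀). With r = V₁/V₂ = 12.1/14.77 = 0.81923,
r · ln(z₂/z₀) = ln(z₁/z₀) ⇒ ln z₀ = (ln z₁ − r·ln z₂)/(1 − r)
ln z₀ = (1.63120 − 0.81923×3.80666) / 0.18077 = -8.2276
z₀ = exp(-8.2276) = 0.0002672 m

z₀ ≈ 0.000267 m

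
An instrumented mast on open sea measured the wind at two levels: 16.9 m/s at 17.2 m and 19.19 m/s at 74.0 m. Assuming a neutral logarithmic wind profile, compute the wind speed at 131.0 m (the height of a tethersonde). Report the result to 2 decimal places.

20.09 m/s

Log law: V ∝ ln(z/z₀). From the pair, with r = V₁/V₂ = 0.88067,
ln z₀ = (ln z₁ − r·ln z₂)/(1 − r) = (2.8449 − 0.88067×4.3041)/0.11933 = -7.9235 → z₀ = 0.0003621 m
V₃ = V₁ · ln(z₃/z₀)/ln(z₁/z₀) = 16.9 × 12.7987/10.7684 = 20.0863 m/s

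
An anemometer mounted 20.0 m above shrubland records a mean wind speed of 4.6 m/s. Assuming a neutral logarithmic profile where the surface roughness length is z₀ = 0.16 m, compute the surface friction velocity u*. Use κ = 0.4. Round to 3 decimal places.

Log law: V(z) = (u*/κ) · ln(z/z₀) ⇒ u* = κ · V / ln(z/z₀)
u* = 0.4 × 4.6 / ln(20.0/0.16) = 0.4 × 4.6 / 4.8283
   = 1.8400 / 4.8283 = 0.3811 m/s

u* ≈ 0.381 m/s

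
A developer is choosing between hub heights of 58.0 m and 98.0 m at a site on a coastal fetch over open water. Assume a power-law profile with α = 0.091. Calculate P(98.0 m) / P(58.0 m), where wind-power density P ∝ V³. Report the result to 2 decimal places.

Speed ratio: V_B/V_A = (z_B/z_A)^α = (98.0/58.0)^0.091 = (1.6897)^0.091 = 1.04889
Power-density ratio: P_B/P_A = (V_B/V_A)³ = (1.04889)³ = 1.15396

1.15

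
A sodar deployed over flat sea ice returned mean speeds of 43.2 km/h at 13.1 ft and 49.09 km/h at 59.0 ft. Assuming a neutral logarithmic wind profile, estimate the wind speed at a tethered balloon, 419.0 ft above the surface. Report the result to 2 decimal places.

56.76 km/h

Log law: V ∝ ln(z/z₀). From the pair, with r = V₁/V₂ = 0.88002,
ln z₀ = (ln z₁ − r·ln z₂)/(1 − r) = (2.5726 − 0.88002×4.0775)/0.11998 = -8.4652 → z₀ = 0.0002107 ft
V₃ = V₁ · ln(z₃/z₀)/ln(z₁/z₀) = 43.2 × 14.5031/11.0378 = 56.7624 km/h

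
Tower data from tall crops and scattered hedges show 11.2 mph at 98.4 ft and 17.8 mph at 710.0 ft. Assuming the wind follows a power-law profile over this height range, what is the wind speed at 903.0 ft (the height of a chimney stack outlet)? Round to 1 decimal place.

First find α: α = ln(V₂/V₁)/ln(z₂/z₁) = ln(17.8/11.2)/ln(710.0/98.4) = 0.46328/1.97622 = 0.2344
Extrapolate from 710.0 ft to 903.0 ft: V₃ = 17.8 × (903.0/710.0)^0.2344 = 17.8 × 1.0580 = 18.8322 mph

18.8 mph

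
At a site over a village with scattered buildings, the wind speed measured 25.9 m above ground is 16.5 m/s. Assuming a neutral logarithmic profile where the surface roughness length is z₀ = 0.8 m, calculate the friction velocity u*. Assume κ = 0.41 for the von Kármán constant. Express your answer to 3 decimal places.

u* ≈ 1.945 m/s

Log law: V(z) = (u*/κ) · ln(z/z₀) ⇒ u* = κ · V / ln(z/z₀)
u* = 0.41 × 16.5 / ln(25.9/0.8) = 0.41 × 16.5 / 3.4774
   = 6.7650 / 3.4774 = 1.9454 m/s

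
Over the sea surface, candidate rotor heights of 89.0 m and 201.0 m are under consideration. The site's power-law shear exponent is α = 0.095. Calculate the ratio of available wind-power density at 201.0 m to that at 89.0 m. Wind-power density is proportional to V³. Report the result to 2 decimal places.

1.26

Speed ratio: V_B/V_A = (z_B/z_A)^α = (201.0/89.0)^0.095 = (2.2584)^0.095 = 1.08047
Power-density ratio: P_B/P_A = (V_B/V_A)³ = (1.08047)³ = 1.26135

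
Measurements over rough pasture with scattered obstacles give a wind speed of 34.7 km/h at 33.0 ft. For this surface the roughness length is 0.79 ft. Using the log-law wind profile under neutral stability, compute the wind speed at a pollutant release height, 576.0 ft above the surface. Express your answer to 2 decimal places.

Log law: V(z) ∝ ln(z/z₀), so V₂/V₁ = ln(z₂/z₀) / ln(z₁/z₀).
ln(576.0/0.79) = 6.5918, ln(33.0/0.79) = 3.7322
V₂ = 34.7 × 6.5918/3.7322 = 34.7 × 1.7662 = 61.2868 km/h

61.29 km/h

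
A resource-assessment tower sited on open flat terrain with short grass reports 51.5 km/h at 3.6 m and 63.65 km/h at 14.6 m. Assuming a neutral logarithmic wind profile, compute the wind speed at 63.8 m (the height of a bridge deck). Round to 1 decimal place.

76.4 km/h

Log law: V ∝ ln(z/z₀). From the pair, with r = V₁/V₂ = 0.80911,
ln z₀ = (ln z₁ − r·ln z₂)/(1 − r) = (1.2809 − 0.80911×2.6810)/0.19089 = -4.6536 → z₀ = 0.009527 m
V₃ = V₁ · ln(z₃/z₀)/ln(z₁/z₀) = 51.5 × 8.8093/5.9345 = 76.4478 km/h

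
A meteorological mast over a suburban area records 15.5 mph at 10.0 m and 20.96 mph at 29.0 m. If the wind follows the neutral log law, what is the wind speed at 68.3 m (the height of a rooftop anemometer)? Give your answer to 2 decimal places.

25.35 mph

Log law: V ∝ ln(z/z₀). From the pair, with r = V₁/V₂ = 0.73950,
ln z₀ = (ln z₁ − r·ln z₂)/(1 − r) = (2.3026 − 0.73950×3.3673)/0.26050 = -0.7199 → z₀ = 0.4868 m
V₃ = V₁ · ln(z₃/z₀)/ln(z₁/z₀) = 15.5 × 4.9439/3.0225 = 25.3528 mph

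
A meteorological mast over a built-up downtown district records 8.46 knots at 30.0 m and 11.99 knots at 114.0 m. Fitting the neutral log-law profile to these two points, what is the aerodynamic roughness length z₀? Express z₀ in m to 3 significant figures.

Log law: V(z) ∝ ln(z/z₀). With r = V₁/V₂ = 8.46/11.99 = 0.70559,
r · ln(z₂/z₀) = ln(z₁/z₀) ⇒ ln z₀ = (ln z₁ − r·ln z₂)/(1 − r)
ln z₀ = (3.40120 − 0.70559×4.73620) / 0.29441 = 0.2017
z₀ = exp(0.2017) = 1.224 m

z₀ ≈ 1.22 m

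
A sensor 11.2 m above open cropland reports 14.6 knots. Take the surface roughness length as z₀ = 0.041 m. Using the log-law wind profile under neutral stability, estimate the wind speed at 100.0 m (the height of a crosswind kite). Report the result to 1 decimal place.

Log law: V(z) ∝ ln(z/z₀), so V₂/V₁ = ln(z₂/z₀) / ln(z₁/z₀).
ln(100.0/0.041) = 7.7994, ln(11.2/0.041) = 5.6101
V₂ = 14.6 × 7.7994/5.6101 = 14.6 × 1.3902 = 20.2974 knots

20.3 knots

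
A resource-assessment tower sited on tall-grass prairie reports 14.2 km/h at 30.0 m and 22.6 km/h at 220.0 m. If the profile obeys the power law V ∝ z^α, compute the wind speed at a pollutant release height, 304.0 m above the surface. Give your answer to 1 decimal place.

24.4 km/h

First find α: α = ln(V₂/V₁)/ln(z₂/z₁) = ln(22.6/14.2)/ln(220.0/30.0) = 0.46471/1.99243 = 0.2332
Extrapolate from 220.0 m to 304.0 m: V₃ = 22.6 × (304.0/220.0)^0.2332 = 22.6 × 1.0783 = 24.3706 km/h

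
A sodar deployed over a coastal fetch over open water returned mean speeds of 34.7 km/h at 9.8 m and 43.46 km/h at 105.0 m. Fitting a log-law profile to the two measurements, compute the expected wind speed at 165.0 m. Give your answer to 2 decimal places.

45.13 km/h

Log law: V ∝ ln(z/z₀). From the pair, with r = V₁/V₂ = 0.79844,
ln z₀ = (ln z₁ − r·ln z₂)/(1 − r) = (2.2824 − 0.79844×4.6540)/0.20156 = -7.1119 → z₀ = 0.0008154 m
V₃ = V₁ · ln(z₃/z₀)/ln(z₁/z₀) = 34.7 × 12.2178/9.3943 = 45.1295 km/h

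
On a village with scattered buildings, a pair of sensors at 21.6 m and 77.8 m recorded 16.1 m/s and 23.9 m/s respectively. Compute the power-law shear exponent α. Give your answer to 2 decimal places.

α ≈ 0.31

Power law: V₂/V₁ = (z₂/z₁)^α ⇒ α = ln(V₂/V₁) / ln(z₂/z₁)
α = ln(23.9/16.1) / ln(77.8/21.6) = ln(1.4845) / ln(3.6019)
  = 0.39506 / 1.28145 = 0.30829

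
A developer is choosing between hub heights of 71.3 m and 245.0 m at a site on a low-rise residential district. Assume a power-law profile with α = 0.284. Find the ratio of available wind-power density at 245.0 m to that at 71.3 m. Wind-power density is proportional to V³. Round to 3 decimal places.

Speed ratio: V_B/V_A = (z_B/z_A)^α = (245.0/71.3)^0.284 = (3.4362)^0.284 = 1.41986
Power-density ratio: P_B/P_A = (V_B/V_A)³ = (1.41986)³ = 2.86245

2.862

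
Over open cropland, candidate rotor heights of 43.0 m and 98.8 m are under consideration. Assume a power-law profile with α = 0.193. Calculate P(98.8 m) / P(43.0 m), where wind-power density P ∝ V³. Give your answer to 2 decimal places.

1.62

Speed ratio: V_B/V_A = (z_B/z_A)^α = (98.8/43.0)^0.193 = (2.2977)^0.193 = 1.17416
Power-density ratio: P_B/P_A = (V_B/V_A)³ = (1.17416)³ = 1.61877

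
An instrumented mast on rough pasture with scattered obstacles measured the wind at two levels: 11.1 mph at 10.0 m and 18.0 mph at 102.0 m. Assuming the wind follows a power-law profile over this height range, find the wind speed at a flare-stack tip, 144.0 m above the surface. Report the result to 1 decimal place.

19.3 mph

First find α: α = ln(V₂/V₁)/ln(z₂/z₁) = ln(18.0/11.1)/ln(102.0/10.0) = 0.48343/2.32239 = 0.2082
Extrapolate from 102.0 m to 144.0 m: V₃ = 18.0 × (144.0/102.0)^0.2082 = 18.0 × 1.0744 = 19.3396 mph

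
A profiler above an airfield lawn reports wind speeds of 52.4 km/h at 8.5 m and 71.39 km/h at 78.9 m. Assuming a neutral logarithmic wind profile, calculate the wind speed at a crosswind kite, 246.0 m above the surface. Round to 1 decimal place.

Log law: V ∝ ln(z/z₀). From the pair, with r = V₁/V₂ = 0.73400,
ln z₀ = (ln z₁ − r·ln z₂)/(1 − r) = (2.1401 − 0.73400×4.3682)/0.26600 = -4.0081 → z₀ = 0.01817 m
V₃ = V₁ · ln(z₃/z₀)/ln(z₁/z₀) = 52.4 × 9.5134/6.1481 = 81.0818 km/h

81.1 km/h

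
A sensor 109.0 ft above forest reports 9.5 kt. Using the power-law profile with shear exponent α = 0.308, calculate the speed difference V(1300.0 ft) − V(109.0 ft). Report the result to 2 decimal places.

Power law: V₂ = V₁ · (z₂/z₁)^α = 9.5 × (11.9266)^0.308 = 20.3841 kt
ΔV = 20.3841 − 9.5 = 10.8841 kt

10.88 kt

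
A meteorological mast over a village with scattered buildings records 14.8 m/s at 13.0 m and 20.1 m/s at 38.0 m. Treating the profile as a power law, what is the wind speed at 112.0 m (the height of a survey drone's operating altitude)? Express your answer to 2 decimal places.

27.36 m/s

First find α: α = ln(V₂/V₁)/ln(z₂/z₁) = ln(20.1/14.8)/ln(38.0/13.0) = 0.30609/1.07264 = 0.2854
Extrapolate from 38.0 m to 112.0 m: V₃ = 20.1 × (112.0/38.0)^0.2854 = 20.1 × 1.3613 = 27.3625 m/s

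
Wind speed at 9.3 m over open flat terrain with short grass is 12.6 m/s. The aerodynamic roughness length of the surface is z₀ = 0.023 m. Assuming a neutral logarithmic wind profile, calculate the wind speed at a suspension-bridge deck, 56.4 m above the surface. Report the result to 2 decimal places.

Log law: V(z) ∝ ln(z/z₀), so V₂/V₁ = ln(z₂/z₀) / ln(z₁/z₀).
ln(56.4/0.023) = 7.8047, ln(9.3/0.023) = 6.0023
V₂ = 12.6 × 7.8047/6.0023 = 12.6 × 1.3003 = 16.3837 m/s

16.38 m/s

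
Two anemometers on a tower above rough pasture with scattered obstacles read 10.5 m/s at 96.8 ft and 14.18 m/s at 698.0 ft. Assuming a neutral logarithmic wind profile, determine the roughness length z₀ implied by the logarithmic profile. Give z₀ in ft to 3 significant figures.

Log law: V(z) ∝ ln(z/z₀). With r = V₁/V₂ = 10.5/14.18 = 0.74048,
r · ln(z₂/z₀) = ln(z₁/z₀) ⇒ ln z₀ = (ln z₁ − r·ln z₂)/(1 − r)
ln z₀ = (4.57265 − 0.74048×6.54822) / 0.25952 = -1.0642
z₀ = exp(-1.0642) = 0.3450 ft

z₀ ≈ 0.345 ft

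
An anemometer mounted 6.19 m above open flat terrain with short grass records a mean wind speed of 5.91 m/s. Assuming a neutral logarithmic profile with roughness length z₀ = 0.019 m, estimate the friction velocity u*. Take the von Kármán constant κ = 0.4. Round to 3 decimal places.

Log law: V(z) = (u*/κ) · ln(z/z₀) ⇒ u* = κ · V / ln(z/z₀)
u* = 0.4 × 5.91 / ln(6.19/0.019) = 0.4 × 5.91 / 5.7863
   = 2.3640 / 5.7863 = 0.4086 m/s

u* ≈ 0.409 m/s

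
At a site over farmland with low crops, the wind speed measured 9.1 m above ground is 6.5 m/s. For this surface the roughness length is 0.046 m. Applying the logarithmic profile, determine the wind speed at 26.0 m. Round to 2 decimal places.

7.79 m/s

Log law: V(z) ∝ ln(z/z₀), so V₂/V₁ = ln(z₂/z₀) / ln(z₁/z₀).
ln(26.0/0.046) = 6.3372, ln(9.1/0.046) = 5.2874
V₂ = 6.5 × 6.3372/5.2874 = 6.5 × 1.1986 = 7.7906 m/s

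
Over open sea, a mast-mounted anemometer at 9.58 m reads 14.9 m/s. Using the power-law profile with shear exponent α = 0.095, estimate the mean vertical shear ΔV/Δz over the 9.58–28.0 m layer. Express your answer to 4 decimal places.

Power law: V₂ = V₁ · (z₂/z₁)^α = 14.9 × (2.9228)^0.095 = 16.4982 m/s
ΔV/Δz = (16.4982 − 14.9)/(28.0 − 9.58) = 1.5982/18.4200 = 0.08676 m/s/m

0.0868 m/s/m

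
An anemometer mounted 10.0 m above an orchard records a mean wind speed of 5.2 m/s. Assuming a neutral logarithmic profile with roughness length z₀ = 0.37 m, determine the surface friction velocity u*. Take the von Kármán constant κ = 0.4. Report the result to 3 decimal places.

Log law: V(z) = (u*/κ) · ln(z/z₀) ⇒ u* = κ · V / ln(z/z₀)
u* = 0.4 × 5.2 / ln(10.0/0.37) = 0.4 × 5.2 / 3.2968
   = 2.0800 / 3.2968 = 0.6309 m/s

u* ≈ 0.631 m/s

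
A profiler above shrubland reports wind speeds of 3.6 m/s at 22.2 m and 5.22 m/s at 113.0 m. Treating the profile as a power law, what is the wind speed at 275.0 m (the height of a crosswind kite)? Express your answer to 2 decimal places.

6.40 m/s

First find α: α = ln(V₂/V₁)/ln(z₂/z₁) = ln(5.22/3.6)/ln(113.0/22.2) = 0.37156/1.62730 = 0.2283
Extrapolate from 113.0 m to 275.0 m: V₃ = 5.22 × (275.0/113.0)^0.2283 = 5.22 × 1.2252 = 6.3954 m/s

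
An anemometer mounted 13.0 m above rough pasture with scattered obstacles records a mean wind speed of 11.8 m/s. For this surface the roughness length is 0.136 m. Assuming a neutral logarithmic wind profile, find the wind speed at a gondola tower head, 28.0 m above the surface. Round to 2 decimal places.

13.79 m/s

Log law: V(z) ∝ ln(z/z₀), so V₂/V₁ = ln(z₂/z₀) / ln(z₁/z₀).
ln(28.0/0.136) = 5.3273, ln(13.0/0.136) = 4.5600
V₂ = 11.8 × 5.3273/4.5600 = 11.8 × 1.1683 = 13.7854 m/s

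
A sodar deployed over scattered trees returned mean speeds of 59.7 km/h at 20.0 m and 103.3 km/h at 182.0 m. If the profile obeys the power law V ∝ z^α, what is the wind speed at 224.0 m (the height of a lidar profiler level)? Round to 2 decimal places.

First find α: α = ln(V₂/V₁)/ln(z₂/z₁) = ln(103.3/59.7)/ln(182.0/20.0) = 0.54831/2.20827 = 0.2483
Extrapolate from 182.0 m to 224.0 m: V₃ = 103.3 × (224.0/182.0)^0.2483 = 103.3 × 1.0529 = 108.7654 km/h

108.77 km/h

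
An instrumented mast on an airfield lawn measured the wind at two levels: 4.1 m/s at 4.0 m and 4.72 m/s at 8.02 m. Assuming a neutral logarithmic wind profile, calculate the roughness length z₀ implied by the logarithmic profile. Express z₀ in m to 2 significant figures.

z₀ ≈ 0.040 m

Log law: V(z) ∝ ln(z/z₀). With r = V₁/V₂ = 4.1/4.72 = 0.86864,
r · ln(z₂/z₀) = ln(z₁/z₀) ⇒ ln z₀ = (ln z₁ − r·ln z₂)/(1 − r)
ln z₀ = (1.38629 − 0.86864×2.08194) / 0.13136 = -3.2139
z₀ = exp(-3.2139) = 0.04020 m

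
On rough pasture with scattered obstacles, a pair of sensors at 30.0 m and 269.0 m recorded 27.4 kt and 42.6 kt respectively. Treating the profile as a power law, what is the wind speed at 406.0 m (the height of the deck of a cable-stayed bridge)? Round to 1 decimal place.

46.3 kt

First find α: α = ln(V₂/V₁)/ln(z₂/z₁) = ln(42.6/27.4)/ln(269.0/30.0) = 0.44131/2.19351 = 0.2012
Extrapolate from 269.0 m to 406.0 m: V₃ = 42.6 × (406.0/269.0)^0.2012 = 42.6 × 1.0863 = 46.2783 kt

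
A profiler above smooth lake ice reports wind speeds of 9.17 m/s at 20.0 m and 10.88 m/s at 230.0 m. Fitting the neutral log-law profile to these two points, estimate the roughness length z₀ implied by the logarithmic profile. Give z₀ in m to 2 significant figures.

z₀ ≈ 0.000041 m

Log law: V(z) ∝ ln(z/z₀). With r = V₁/V₂ = 9.17/10.88 = 0.84283,
r · ln(z₂/z₀) = ln(z₁/z₀) ⇒ ln z₀ = (ln z₁ − r·ln z₂)/(1 − r)
ln z₀ = (2.99573 − 0.84283×5.43808) / 0.15717 = -10.1015
z₀ = exp(-10.1015) = 0.00004102 m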